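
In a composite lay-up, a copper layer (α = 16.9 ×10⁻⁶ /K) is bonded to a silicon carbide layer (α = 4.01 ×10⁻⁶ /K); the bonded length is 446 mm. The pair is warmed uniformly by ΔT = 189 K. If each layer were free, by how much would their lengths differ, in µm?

1090 µm

Δα = |16.9 − 4.01|×10⁻⁶/K = 12.9×10⁻⁶/K.
ΔL_mismatch = Δα·L·ΔT = 12.9×10⁻⁶ × 446.0 mm × 189.0 K = 1090 µm.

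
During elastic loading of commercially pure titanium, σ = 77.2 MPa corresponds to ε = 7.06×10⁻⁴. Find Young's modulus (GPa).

E = σ/ε = 77.2 MPa / 7.06×10⁻⁴ = 109300 MPa = 109 GPa.

109 GPa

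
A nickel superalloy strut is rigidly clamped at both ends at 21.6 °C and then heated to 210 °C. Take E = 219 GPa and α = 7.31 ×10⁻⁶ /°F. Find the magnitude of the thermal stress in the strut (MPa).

α = 7.31×10⁻⁶/°F × 9/5 = 13.2×10⁻⁶/K.
ΔT = 188.4 K. Constrained thermal stress σ = E·α·ΔT = 219.0×10³ MPa × 13.2×10⁻⁶ × 188.4 = 543 MPa (compressive).

543 MPa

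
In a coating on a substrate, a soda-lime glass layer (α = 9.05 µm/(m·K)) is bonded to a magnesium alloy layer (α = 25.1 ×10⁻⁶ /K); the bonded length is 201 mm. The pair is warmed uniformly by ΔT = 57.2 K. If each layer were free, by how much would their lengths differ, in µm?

185 µm

Δα = |9.05 − 25.1|×10⁻⁶/K = 16.1×10⁻⁶/K.
ΔL_mismatch = Δα·L·ΔT = 16.1×10⁻⁶ × 201.0 mm × 57.2 K = 185 µm.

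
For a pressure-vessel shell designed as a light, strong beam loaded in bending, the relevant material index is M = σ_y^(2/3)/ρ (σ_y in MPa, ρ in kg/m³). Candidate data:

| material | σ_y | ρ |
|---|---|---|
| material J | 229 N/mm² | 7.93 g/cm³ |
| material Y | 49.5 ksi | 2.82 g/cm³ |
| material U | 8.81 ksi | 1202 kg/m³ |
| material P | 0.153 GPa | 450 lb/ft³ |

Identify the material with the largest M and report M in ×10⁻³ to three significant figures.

Normalizing units and computing the index:
  material J: σ_y = 229.0 MPa, ρ = 7930 kg/m³
  material Y: σ_y = 341.3 MPa, ρ = 2820 kg/m³
  material U: σ_y = 60.74 MPa, ρ = 1202 kg/m³
  material P: σ_y = 153.0 MPa, ρ = 7208 kg/m³
  material Y: M = 17.3×10⁻³
  material U: M = 12.9×10⁻³
  material J: M = 4.72×10⁻³
  material P: M = 3.97×10⁻³
Material Y ranks first.

material Y, M = 17.3×10⁻³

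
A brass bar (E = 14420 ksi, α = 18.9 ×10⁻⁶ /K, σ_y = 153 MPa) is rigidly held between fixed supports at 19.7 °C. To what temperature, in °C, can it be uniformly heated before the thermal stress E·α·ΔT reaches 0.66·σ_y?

E = 14420 ksi = 99.42 GPa.
E·α·ΔT = 101.0 MPa ⇒ ΔT = 101.0 / (99.42×10³ × 18.9×10⁻⁶) = 53.74 K.
T = 19.7 + 53.74 = 73.44 °C.

73.4 °C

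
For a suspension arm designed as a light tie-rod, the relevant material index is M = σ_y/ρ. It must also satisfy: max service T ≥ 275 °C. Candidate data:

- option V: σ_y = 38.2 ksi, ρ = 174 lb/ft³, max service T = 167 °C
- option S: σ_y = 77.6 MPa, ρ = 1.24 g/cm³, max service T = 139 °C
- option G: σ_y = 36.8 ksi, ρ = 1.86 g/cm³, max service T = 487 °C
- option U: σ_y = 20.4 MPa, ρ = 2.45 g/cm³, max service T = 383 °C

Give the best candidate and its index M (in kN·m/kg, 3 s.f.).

option G, M = 136 kN·m/kg

Screen on constraints: max service T ≥ 275 °C. Survivors: option G, option U.
In SI units:
  option G: σ_y = 253.7 MPa, ρ = 1860 kg/m³
  option U: σ_y = 20.40 MPa, ρ = 2450 kg/m³
  option G: M = 136 kN·m/kg
  option U: M = 8.33 kN·m/kg
Highest index: option G.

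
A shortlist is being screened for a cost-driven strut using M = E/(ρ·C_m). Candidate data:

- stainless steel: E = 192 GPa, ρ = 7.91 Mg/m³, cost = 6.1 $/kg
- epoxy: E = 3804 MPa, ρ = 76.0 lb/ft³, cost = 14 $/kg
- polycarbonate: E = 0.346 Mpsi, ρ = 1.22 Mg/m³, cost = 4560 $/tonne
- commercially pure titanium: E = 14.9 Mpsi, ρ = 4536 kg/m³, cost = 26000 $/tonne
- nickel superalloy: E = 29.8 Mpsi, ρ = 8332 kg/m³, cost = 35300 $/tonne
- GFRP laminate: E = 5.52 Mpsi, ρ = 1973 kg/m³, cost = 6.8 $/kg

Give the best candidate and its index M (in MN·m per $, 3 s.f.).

After converting to SI:
  stainless steel: E = 192.0 GPa, ρ = 7910 kg/m³, cost = 6.100 $/kg
  epoxy: E = 3.804 GPa, ρ = 1217 kg/m³, cost = 14.00 $/kg
  polycarbonate: E = 2.386 GPa, ρ = 1220 kg/m³, cost = 4.560 $/kg
  commercially pure titanium: E = 102.7 GPa, ρ = 4536 kg/m³, cost = 26.00 $/kg
  nickel superalloy: E = 205.5 GPa, ρ = 8332 kg/m³, cost = 35.30 $/kg
  GFRP laminate: E = 38.06 GPa, ρ = 1973 kg/m³, cost = 6.800 $/kg
  stainless steel: M = 3.98 MN·m per $
  GFRP laminate: M = 2.84 MN·m per $
  commercially pure titanium: M = 0.871 MN·m per $
  nickel superalloy: M = 0.699 MN·m per $
  polycarbonate: M = 0.429 MN·m per $
  epoxy: M = 0.223 MN·m per $
Stainless steel ranks first.

stainless steel, M = 3.98 MN·m per $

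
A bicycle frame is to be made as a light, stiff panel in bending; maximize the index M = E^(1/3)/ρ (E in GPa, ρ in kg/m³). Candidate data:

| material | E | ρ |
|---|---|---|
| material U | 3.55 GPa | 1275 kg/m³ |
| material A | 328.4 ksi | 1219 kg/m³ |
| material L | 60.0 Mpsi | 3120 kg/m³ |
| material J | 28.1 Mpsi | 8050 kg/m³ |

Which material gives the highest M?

Normalizing units and computing the index:
  material U: E = 3.550 GPa, ρ = 1275 kg/m³
  material A: E = 2.264 GPa, ρ = 1219 kg/m³
  material L: E = 413.7 GPa, ρ = 3120 kg/m³
  material J: E = 193.7 GPa, ρ = 8050 kg/m³
  material L: M = 2.39×10⁻³
  material U: M = 1.20×10⁻³
  material A: M = 1.08×10⁻³
  material J: M = 0.719×10⁻³
The maximum is for material L.

material L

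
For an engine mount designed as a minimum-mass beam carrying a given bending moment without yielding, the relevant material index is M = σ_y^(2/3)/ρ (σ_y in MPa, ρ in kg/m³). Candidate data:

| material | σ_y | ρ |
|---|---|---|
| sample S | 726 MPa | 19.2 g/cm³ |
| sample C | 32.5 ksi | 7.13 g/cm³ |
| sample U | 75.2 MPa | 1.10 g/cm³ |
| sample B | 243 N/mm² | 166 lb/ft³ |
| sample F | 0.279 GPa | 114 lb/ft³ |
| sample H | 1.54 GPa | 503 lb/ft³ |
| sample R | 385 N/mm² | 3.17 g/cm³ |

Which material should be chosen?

Convert each candidate to consistent units, then evaluate M:
  sample S: σ_y = 726.0 MPa, ρ = 19200 kg/m³
  sample C: σ_y = 224.1 MPa, ρ = 7130 kg/m³
  sample U: σ_y = 75.20 MPa, ρ = 1100 kg/m³
  sample B: σ_y = 243.0 MPa, ρ = 2659 kg/m³
  sample F: σ_y = 279.0 MPa, ρ = 1826 kg/m³
  sample H: σ_y = 1540 MPa, ρ = 8057 kg/m³
  sample R: σ_y = 385.0 MPa, ρ = 3170 kg/m³
  sample F: M = 23.4×10⁻³
  sample R: M = 16.7×10⁻³
  sample H: M = 16.6×10⁻³
  sample U: M = 16.2×10⁻³
  sample B: M = 14.6×10⁻³
  sample C: M = 5.17×10⁻³
  sample S: M = 4.21×10⁻³
Highest index: sample F.

sample F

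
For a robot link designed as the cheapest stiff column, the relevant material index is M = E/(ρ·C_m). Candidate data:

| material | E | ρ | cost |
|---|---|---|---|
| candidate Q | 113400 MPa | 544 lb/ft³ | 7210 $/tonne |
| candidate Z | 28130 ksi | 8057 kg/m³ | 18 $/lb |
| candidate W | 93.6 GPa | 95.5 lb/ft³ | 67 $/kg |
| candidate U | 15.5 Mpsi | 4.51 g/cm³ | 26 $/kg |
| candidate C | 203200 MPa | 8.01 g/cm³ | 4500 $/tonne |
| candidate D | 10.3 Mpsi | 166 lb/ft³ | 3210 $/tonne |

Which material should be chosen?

candidate D

Convert each candidate to consistent units, then evaluate M:
  candidate Q: E = 113.4 GPa, ρ = 8714 kg/m³, cost = 7.210 $/kg
  candidate Z: E = 193.9 GPa, ρ = 8057 kg/m³, cost = 39.68 $/kg
  candidate W: E = 93.60 GPa, ρ = 1530 kg/m³, cost = 67.00 $/kg
  candidate U: E = 106.9 GPa, ρ = 4510 kg/m³, cost = 26.00 $/kg
  candidate C: E = 203.2 GPa, ρ = 8010 kg/m³, cost = 4.500 $/kg
  candidate D: E = 71.02 GPa, ρ = 2659 kg/m³, cost = 3.210 $/kg
  candidate D: M = 8.32 MN·m per $
  candidate C: M = 5.64 MN·m per $
  candidate Q: M = 1.80 MN·m per $
  candidate W: M = 0.913 MN·m per $
  candidate U: M = 0.911 MN·m per $
  candidate Z: M = 0.607 MN·m per $
Candidate D ranks first.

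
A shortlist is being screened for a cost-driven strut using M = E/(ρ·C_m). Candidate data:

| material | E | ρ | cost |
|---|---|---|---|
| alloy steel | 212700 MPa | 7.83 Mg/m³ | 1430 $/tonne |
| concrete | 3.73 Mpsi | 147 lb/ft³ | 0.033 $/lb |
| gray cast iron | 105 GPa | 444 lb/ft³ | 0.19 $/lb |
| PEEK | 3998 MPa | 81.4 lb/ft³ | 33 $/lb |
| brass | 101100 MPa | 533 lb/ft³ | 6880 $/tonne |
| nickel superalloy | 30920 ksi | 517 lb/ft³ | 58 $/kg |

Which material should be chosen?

concrete

After converting to SI:
  alloy steel: E = 212.7 GPa, ρ = 7830 kg/m³, cost = 1.430 $/kg
  concrete: E = 25.72 GPa, ρ = 2355 kg/m³, cost = 0.07275 $/kg
  gray cast iron: E = 105.0 GPa, ρ = 7112 kg/m³, cost = 0.4189 $/kg
  PEEK: E = 3.998 GPa, ρ = 1304 kg/m³, cost = 72.75 $/kg
  brass: E = 101.1 GPa, ρ = 8538 kg/m³, cost = 6.880 $/kg
  nickel superalloy: E = 213.2 GPa, ρ = 8282 kg/m³, cost = 58.00 $/kg
  concrete: M = 150 MN·m per $
  gray cast iron: M = 35.2 MN·m per $
  alloy steel: M = 19.0 MN·m per $
  brass: M = 1.72 MN·m per $
  nickel superalloy: M = 0.444 MN·m per $
  PEEK: M = 0.0421 MN·m per $
Concrete has the largest M.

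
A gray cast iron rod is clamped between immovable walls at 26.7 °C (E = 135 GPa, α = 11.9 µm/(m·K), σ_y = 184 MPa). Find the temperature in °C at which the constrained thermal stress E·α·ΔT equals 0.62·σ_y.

E·α·ΔT = 114.1 MPa ⇒ ΔT = 114.1 / (135.0×10³ × 11.9×10⁻⁶) = 71.01 K.
T = 26.7 + 71.01 = 97.71 °C.

97.7 °C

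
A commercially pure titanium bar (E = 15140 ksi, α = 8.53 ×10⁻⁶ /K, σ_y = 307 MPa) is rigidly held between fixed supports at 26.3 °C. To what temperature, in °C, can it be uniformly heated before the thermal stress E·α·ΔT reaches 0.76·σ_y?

288 °C

E = 15140 ksi = 104.4 GPa.
E·α·ΔT = 233.3 MPa ⇒ ΔT = 233.3 / (104.4×10³ × 8.53×10⁻⁶) = 262.0 K.
T = 26.3 + 262.0 = 288.3 °C.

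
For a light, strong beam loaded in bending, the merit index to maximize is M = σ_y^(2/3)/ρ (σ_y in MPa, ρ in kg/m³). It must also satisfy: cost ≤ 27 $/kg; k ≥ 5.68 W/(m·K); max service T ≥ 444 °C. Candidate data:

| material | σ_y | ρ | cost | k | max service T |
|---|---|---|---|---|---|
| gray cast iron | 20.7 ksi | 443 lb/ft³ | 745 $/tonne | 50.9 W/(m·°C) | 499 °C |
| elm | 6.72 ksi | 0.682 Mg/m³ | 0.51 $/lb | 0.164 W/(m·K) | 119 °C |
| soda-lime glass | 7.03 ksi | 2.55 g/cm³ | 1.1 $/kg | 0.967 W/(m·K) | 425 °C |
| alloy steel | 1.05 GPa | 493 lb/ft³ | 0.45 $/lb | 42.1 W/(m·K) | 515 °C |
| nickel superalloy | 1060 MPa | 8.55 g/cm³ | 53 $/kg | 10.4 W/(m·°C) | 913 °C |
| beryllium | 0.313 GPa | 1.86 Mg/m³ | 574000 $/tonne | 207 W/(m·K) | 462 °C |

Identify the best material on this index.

Screen on constraints: cost ≤ 27 $/kg; k ≥ 5.68 W/(m·K); max service T ≥ 444 °C. Survivors: gray cast iron, alloy steel.
Normalizing units and computing the index:
  gray cast iron: σ_y = 142.7 MPa, ρ = 7096 kg/m³
  alloy steel: σ_y = 1050 MPa, ρ = 7897 kg/m³
  alloy steel: M = 13.1×10⁻³
  gray cast iron: M = 3.85×10⁻³
Alloy steel ranks first.

alloy steel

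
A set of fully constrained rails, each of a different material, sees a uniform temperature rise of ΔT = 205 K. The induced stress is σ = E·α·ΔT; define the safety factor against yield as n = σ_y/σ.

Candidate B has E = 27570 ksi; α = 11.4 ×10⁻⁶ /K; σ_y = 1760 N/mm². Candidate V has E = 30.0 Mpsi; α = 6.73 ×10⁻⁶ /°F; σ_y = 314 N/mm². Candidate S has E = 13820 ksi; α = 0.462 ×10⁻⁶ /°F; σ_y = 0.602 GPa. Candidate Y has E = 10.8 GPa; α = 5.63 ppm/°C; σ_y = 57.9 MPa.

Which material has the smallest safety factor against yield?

candidate V

In consistent units (E in GPa, α in ×10⁻⁶/K, σ_y in MPa):
  candidate B: E = 190.1, α = 11.4, σ_y = 1760 → σ = 444 MPa, n = 3.96
  candidate V: E = 206.8, α = 12.1, σ_y = 314.0 → σ = 514 MPa, n = 0.611
  candidate S: E = 95.29, α = 0.832, σ_y = 602.0 → σ = 16.2 MPa, n = 37.1
  candidate Y: E = 10.80, α = 5.63, σ_y = 57.90 → σ = 12.5 MPa, n = 4.65
Candidate V has the lowest safety factor, n = 0.611.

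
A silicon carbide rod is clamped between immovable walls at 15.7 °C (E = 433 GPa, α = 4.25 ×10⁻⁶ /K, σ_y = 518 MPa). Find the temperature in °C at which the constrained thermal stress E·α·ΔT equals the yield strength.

297 °C

E·α·ΔT = 518.0 MPa ⇒ ΔT = 518.0 / (433.0×10³ × 4.25×10⁻⁶) = 281.5 K.
T = 15.7 + 281.5 = 297.2 °C.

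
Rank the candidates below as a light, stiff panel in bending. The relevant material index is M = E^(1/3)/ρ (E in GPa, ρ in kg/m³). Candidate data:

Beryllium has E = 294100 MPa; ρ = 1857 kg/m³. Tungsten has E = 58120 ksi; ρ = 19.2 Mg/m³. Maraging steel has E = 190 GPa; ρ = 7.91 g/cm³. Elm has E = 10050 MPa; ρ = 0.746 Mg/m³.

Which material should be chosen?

Convert each candidate to consistent units, then evaluate M:
  beryllium: E = 294.1 GPa, ρ = 1857 kg/m³
  tungsten: E = 400.7 GPa, ρ = 19200 kg/m³
  maraging steel: E = 190.0 GPa, ρ = 7910 kg/m³
  elm: E = 10.05 GPa, ρ = 746.0 kg/m³
  beryllium: M = 3.58×10⁻³
  elm: M = 2.89×10⁻³
  maraging steel: M = 0.727×10⁻³
  tungsten: M = 0.384×10⁻³
Beryllium has the largest M.

beryllium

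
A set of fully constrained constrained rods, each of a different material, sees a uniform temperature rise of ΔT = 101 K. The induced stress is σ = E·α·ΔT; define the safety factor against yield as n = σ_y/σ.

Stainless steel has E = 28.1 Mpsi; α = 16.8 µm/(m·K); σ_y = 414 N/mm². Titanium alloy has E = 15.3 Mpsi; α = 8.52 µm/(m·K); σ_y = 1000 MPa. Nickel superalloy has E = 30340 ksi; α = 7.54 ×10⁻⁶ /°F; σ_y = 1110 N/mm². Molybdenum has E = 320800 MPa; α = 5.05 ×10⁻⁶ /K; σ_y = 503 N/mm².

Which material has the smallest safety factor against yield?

With everything in SI (GPa, ×10⁻⁶/K, MPa):
  stainless steel: E = 193.7, α = 16.8, σ_y = 414.0 → σ = 329 MPa, n = 1.26
  titanium alloy: E = 105.5, α = 8.52, σ_y = 1000 → σ = 90.8 MPa, n = 11.0
  nickel superalloy: E = 209.2, α = 13.6, σ_y = 1110 → σ = 287 MPa, n = 3.87
  molybdenum: E = 320.8, α = 5.05, σ_y = 503.0 → σ = 164 MPa, n = 3.07
The minimum is stainless steel at n = 1.26.

stainless steel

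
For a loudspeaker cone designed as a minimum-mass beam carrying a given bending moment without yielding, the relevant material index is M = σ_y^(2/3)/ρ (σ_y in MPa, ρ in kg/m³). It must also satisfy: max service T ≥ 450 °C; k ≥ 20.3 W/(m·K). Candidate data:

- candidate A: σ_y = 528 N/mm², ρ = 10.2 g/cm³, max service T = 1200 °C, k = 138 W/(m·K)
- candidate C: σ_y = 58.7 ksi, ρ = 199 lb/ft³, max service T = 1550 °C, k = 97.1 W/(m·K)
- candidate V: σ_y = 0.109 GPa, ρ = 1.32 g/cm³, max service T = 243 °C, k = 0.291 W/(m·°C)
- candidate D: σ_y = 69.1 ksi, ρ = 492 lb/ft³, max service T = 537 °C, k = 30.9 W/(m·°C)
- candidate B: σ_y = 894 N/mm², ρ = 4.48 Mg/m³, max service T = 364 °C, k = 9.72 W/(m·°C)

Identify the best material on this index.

candidate C

Screen on constraints: max service T ≥ 450 °C; k ≥ 20.3 W/(m·K). Survivors: candidate A, candidate C, candidate D.
After converting to SI:
  candidate A: σ_y = 528.0 MPa, ρ = 10200 kg/m³
  candidate C: σ_y = 404.7 MPa, ρ = 3188 kg/m³
  candidate D: σ_y = 476.4 MPa, ρ = 7881 kg/m³
  candidate C: M = 17.2×10⁻³
  candidate D: M = 7.74×10⁻³
  candidate A: M = 6.40×10⁻³
Candidate C ranks first.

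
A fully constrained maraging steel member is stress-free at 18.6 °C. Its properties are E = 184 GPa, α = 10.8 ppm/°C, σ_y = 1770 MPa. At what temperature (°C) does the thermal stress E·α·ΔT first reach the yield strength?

909 °C

E·α·ΔT = 1770 MPa ⇒ ΔT = 1770 / (184.0×10³ × 10.8×10⁻⁶) = 890.7 K.
T = 18.6 + 890.7 = 909.3 °C.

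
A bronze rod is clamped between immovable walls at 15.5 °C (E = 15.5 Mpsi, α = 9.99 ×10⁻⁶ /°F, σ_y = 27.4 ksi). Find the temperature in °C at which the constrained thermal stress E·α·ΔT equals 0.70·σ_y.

E = 15.5 Mpsi = 106.9 GPa.
α = 9.99×10⁻⁶/°F × 9/5 = 18.0×10⁻⁶/K.
σ_y = 27.4 ksi = 188.9 MPa.
E·α·ΔT = 132.2 MPa ⇒ ΔT = 132.2 / (106.9×10³ × 18.0×10⁻⁶) = 68.81 K.
T = 15.5 + 68.81 = 84.31 °C.

84.3 °C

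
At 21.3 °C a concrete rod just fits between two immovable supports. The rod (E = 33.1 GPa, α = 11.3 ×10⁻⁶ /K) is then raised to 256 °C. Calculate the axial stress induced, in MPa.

87.8 MPa

ΔT = 234.7 K. Constrained thermal stress σ = E·α·ΔT = 33.10×10³ MPa × 11.3×10⁻⁶ × 234.7 = 87.8 MPa (compressive).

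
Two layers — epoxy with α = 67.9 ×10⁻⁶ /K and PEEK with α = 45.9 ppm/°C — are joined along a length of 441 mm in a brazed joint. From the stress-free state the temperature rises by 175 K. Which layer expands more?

α(epoxy) = 67.9×10⁻⁶/K vs α(PEEK) = 45.9×10⁻⁶/K.
Higher α expands more for the same ΔT: epoxy.

epoxy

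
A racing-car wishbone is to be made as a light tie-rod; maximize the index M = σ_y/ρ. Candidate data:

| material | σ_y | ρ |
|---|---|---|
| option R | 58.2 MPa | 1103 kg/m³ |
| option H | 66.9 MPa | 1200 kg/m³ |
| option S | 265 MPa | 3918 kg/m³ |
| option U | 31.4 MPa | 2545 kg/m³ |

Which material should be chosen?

option S

Evaluate M for each candidate:
  option S: M = 67.6 kN·m/kg
  option H: M = 55.8 kN·m/kg
  option R: M = 52.8 kN·m/kg
  option U: M = 12.3 kN·m/kg
Option S ranks first.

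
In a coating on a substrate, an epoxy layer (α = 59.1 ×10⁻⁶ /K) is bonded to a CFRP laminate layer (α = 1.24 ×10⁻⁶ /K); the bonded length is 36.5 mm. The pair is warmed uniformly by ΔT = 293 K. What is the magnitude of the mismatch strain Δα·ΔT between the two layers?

Δα = |59.1 − 1.24|×10⁻⁶/K = 57.9×10⁻⁶/K.
Mismatch strain = Δα·ΔT = 57.9×10⁻⁶ × 293.0 = 0.0170.

0.0170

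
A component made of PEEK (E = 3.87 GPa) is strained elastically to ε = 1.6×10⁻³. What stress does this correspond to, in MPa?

6.19 MPa

σ = E·ε = 3870 MPa × 1.6×10⁻³ = 6.19 MPa.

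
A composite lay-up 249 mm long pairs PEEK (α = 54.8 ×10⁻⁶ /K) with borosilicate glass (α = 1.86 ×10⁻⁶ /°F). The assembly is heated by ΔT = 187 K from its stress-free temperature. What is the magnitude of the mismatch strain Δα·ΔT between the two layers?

9.62×10⁻³

borosilicate glass: α = 1.86×10⁻⁶/°F × 9/5 = 3.35×10⁻⁶/K.
Δα = |54.8 − 3.35|×10⁻⁶/K = 51.5×10⁻⁶/K.
Mismatch strain = Δα·ΔT = 51.5×10⁻⁶ × 187.0 = 9.62×10⁻³.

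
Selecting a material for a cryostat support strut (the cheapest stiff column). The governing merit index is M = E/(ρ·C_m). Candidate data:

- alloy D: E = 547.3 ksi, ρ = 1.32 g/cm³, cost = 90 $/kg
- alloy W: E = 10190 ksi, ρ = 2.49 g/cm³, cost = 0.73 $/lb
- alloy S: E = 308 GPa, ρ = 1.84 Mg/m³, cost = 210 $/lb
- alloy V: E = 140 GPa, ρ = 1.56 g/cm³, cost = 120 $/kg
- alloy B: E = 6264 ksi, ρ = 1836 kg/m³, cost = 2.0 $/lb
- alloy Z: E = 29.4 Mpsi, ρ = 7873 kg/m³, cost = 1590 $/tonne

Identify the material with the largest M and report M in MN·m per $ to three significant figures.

alloy W, M = 17.5 MN·m per $

Putting every candidate on a common basis:
  alloy D: E = 3.774 GPa, ρ = 1320 kg/m³, cost = 90.00 $/kg
  alloy W: E = 70.26 GPa, ρ = 2490 kg/m³, cost = 1.609 $/kg
  alloy S: E = 308.0 GPa, ρ = 1840 kg/m³, cost = 463.0 $/kg
  alloy V: E = 140.0 GPa, ρ = 1560 kg/m³, cost = 120.0 $/kg
  alloy B: E = 43.19 GPa, ρ = 1836 kg/m³, cost = 4.409 $/kg
  alloy Z: E = 202.7 GPa, ρ = 7873 kg/m³, cost = 1.590 $/kg
  alloy W: M = 17.5 MN·m per $
  alloy Z: M = 16.2 MN·m per $
  alloy B: M = 5.34 MN·m per $
  alloy V: M = 0.748 MN·m per $
  alloy S: M = 0.362 MN·m per $
  alloy D: M = 0.0318 MN·m per $
Alloy W ranks first.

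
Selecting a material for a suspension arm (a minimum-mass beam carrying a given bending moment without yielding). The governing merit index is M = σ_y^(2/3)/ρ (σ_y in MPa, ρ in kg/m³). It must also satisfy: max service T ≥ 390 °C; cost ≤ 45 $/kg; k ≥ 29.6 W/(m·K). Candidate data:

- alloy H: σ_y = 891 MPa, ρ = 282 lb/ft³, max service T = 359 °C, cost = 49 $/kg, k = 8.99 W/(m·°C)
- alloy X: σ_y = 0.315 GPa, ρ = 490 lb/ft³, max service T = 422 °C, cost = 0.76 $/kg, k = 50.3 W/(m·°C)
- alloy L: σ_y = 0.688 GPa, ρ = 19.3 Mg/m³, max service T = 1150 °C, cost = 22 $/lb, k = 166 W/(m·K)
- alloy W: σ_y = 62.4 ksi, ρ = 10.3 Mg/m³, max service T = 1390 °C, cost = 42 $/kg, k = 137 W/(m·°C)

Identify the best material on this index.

Screen on constraints: max service T ≥ 390 °C; cost ≤ 45 $/kg; k ≥ 29.6 W/(m·K). Survivors: alloy X, alloy W.
Normalizing units and computing the index:
  alloy X: σ_y = 315.0 MPa, ρ = 7849 kg/m³
  alloy W: σ_y = 430.2 MPa, ρ = 10300 kg/m³
  alloy X: M = 5.90×10⁻³
  alloy W: M = 5.53×10⁻³
Alloy X ranks first.

alloy X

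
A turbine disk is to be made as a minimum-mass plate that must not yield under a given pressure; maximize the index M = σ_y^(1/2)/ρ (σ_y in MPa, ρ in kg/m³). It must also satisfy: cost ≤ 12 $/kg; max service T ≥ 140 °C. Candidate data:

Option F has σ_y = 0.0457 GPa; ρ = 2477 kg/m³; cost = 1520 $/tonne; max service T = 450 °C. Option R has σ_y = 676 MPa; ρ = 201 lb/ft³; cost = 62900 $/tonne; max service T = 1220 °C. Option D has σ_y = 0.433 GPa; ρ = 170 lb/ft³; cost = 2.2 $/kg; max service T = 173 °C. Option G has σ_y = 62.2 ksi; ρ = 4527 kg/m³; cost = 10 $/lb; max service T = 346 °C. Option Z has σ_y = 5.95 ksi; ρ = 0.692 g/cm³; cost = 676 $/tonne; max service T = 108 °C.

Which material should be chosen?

option D

Screen on constraints: cost ≤ 12 $/kg; max service T ≥ 140 °C. Survivors: option F, option D.
Convert each candidate to consistent units, then evaluate M:
  option F: σ_y = 45.70 MPa, ρ = 2477 kg/m³
  option D: σ_y = 433.0 MPa, ρ = 2723 kg/m³
  option D: M = 7.64×10⁻³
  option F: M = 2.73×10⁻³
Highest index: option D.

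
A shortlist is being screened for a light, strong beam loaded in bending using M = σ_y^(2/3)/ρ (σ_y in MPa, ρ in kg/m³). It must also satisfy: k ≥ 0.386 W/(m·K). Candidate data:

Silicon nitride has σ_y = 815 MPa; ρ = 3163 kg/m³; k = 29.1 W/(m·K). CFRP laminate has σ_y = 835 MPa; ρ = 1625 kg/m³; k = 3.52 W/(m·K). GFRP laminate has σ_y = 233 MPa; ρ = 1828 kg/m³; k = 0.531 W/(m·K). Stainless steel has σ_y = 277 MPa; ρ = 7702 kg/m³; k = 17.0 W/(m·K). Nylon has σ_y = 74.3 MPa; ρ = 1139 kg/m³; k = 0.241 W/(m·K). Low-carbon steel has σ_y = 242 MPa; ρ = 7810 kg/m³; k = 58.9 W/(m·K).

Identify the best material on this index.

Screen on constraints: k ≥ 0.386 W/(m·K). Survivors: silicon nitride, CFRP laminate, GFRP laminate, stainless steel, low-carbon steel.
Per-candidate index values:
  CFRP laminate: M = 54.6×10⁻³
  silicon nitride: M = 27.6×10⁻³
  GFRP laminate: M = 20.7×10⁻³
  stainless steel: M = 5.52×10⁻³
  low-carbon steel: M = 4.97×10⁻³
CFRP laminate ranks first.

CFRP laminate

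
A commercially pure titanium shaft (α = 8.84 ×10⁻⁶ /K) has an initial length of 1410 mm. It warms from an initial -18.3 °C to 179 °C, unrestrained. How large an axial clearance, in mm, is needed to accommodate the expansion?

ΔT = 179 − (-18.3) = 197.3 K.
ΔL = α·L₀·ΔT = 8.84×10⁻⁶ × 1410 mm × 197.3 K = 2.46 mm.

2.46 mm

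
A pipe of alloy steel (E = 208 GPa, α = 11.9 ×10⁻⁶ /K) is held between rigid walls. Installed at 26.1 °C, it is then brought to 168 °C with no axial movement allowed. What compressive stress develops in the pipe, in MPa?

ΔT = 141.9 K. Constrained thermal stress σ = E·α·ΔT = 208.0×10³ MPa × 11.9×10⁻⁶ × 141.9 = 351 MPa (compressive).

351 MPa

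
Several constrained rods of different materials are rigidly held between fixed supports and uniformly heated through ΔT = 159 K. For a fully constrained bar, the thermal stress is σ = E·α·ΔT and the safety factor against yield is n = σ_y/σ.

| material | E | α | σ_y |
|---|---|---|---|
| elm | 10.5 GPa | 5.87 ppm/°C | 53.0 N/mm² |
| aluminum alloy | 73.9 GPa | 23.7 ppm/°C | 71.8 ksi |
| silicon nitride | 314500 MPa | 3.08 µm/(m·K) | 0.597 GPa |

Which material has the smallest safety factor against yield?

Per material, after unit conversion:
  elm: E = 10.50, α = 5.87, σ_y = 53.00 → σ = 9.80 MPa, n = 5.41
  aluminum alloy: E = 73.90, α = 23.7, σ_y = 495.0 → σ = 278 MPa, n = 1.78
  silicon nitride: E = 314.5, α = 3.08, σ_y = 597.0 → σ = 154 MPa, n = 3.88
Aluminum alloy has the lowest safety factor, n = 1.78.

aluminum alloy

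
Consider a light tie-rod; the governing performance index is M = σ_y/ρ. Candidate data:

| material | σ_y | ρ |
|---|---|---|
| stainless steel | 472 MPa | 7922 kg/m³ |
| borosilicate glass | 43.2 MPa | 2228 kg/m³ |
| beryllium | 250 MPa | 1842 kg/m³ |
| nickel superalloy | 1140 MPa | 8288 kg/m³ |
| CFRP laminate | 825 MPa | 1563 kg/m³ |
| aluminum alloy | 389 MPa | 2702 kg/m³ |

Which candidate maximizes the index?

CFRP laminate

Per-candidate index values:
  CFRP laminate: M = 528 kN·m/kg
  aluminum alloy: M = 144 kN·m/kg
  nickel superalloy: M = 138 kN·m/kg
  beryllium: M = 136 kN·m/kg
  stainless steel: M = 59.6 kN·m/kg
  borosilicate glass: M = 19.4 kN·m/kg
Highest index: CFRP laminate.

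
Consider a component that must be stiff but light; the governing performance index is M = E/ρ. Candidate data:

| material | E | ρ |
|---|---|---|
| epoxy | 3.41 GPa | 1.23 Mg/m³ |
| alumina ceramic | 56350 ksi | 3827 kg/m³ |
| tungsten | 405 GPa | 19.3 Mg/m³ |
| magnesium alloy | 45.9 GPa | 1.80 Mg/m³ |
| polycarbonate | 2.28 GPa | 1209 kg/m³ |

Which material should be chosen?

In SI units:
  epoxy: E = 3.410 GPa, ρ = 1230 kg/m³
  alumina ceramic: E = 388.5 GPa, ρ = 3827 kg/m³
  tungsten: E = 405.0 GPa, ρ = 19300 kg/m³
  magnesium alloy: E = 45.90 GPa, ρ = 1800 kg/m³
  polycarbonate: E = 2.280 GPa, ρ = 1209 kg/m³
  alumina ceramic: M = 102 MN·m/kg
  magnesium alloy: M = 25.5 MN·m/kg
  tungsten: M = 21.0 MN·m/kg
  epoxy: M = 2.77 MN·m/kg
  polycarbonate: M = 1.89 MN·m/kg
The maximum is for alumina ceramic.

alumina ceramic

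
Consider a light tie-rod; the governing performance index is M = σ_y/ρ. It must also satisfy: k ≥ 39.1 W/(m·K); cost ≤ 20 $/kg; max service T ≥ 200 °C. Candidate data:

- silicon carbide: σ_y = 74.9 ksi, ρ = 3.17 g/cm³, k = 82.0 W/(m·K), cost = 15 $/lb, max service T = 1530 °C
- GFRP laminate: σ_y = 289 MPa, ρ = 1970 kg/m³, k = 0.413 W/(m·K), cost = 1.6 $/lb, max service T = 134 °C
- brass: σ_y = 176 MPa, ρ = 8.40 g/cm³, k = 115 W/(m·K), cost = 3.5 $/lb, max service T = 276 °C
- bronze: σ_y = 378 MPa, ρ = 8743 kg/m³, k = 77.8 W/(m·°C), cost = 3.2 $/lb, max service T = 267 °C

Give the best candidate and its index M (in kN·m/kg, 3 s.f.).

Screen on constraints: k ≥ 39.1 W/(m·K); cost ≤ 20 $/kg; max service T ≥ 200 °C. Survivors: brass, bronze.
After converting to SI:
  brass: σ_y = 176.0 MPa, ρ = 8400 kg/m³
  bronze: σ_y = 378.0 MPa, ρ = 8743 kg/m³
  bronze: M = 43.2 kN·m/kg
  brass: M = 21.0 kN·m/kg
Bronze has the largest M.

bronze, M = 43.2 kN·m/kg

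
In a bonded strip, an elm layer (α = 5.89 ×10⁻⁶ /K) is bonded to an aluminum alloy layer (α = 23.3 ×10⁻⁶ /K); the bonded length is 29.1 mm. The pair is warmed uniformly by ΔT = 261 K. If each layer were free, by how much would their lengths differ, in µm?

Δα = |5.89 − 23.3|×10⁻⁶/K = 17.4×10⁻⁶/K.
ΔL_mismatch = Δα·L·ΔT = 17.4×10⁻⁶ × 29.1 mm × 261.0 K = 132 µm.

132 µm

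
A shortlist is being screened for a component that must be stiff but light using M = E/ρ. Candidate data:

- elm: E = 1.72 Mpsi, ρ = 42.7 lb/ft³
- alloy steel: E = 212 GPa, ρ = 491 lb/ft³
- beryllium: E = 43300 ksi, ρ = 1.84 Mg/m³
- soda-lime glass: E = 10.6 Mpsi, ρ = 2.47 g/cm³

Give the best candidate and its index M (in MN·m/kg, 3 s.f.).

beryllium, M = 162 MN·m/kg

Putting every candidate on a common basis:
  elm: E = 11.86 GPa, ρ = 684.0 kg/m³
  alloy steel: E = 212.0 GPa, ρ = 7865 kg/m³
  beryllium: E = 298.5 GPa, ρ = 1840 kg/m³
  soda-lime glass: E = 73.08 GPa, ρ = 2470 kg/m³
  beryllium: M = 162 MN·m/kg
  soda-lime glass: M = 29.6 MN·m/kg
  alloy steel: M = 27.0 MN·m/kg
  elm: M = 17.3 MN·m/kg
Highest index: beryllium.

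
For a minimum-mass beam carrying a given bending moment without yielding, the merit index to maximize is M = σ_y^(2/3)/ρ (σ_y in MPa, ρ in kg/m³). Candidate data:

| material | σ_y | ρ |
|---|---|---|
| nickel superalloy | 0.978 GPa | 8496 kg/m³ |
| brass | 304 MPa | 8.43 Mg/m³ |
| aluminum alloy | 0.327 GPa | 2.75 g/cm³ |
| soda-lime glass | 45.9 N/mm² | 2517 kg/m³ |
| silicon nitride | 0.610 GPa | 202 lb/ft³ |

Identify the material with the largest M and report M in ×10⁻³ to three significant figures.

silicon nitride, M = 22.2×10⁻³

Putting every candidate on a common basis:
  nickel superalloy: σ_y = 978.0 MPa, ρ = 8496 kg/m³
  brass: σ_y = 304.0 MPa, ρ = 8430 kg/m³
  aluminum alloy: σ_y = 327.0 MPa, ρ = 2750 kg/m³
  soda-lime glass: σ_y = 45.90 MPa, ρ = 2517 kg/m³
  silicon nitride: σ_y = 610.0 MPa, ρ = 3236 kg/m³
  silicon nitride: M = 22.2×10⁻³
  aluminum alloy: M = 17.3×10⁻³
  nickel superalloy: M = 11.6×10⁻³
  brass: M = 5.36×10⁻³
  soda-lime glass: M = 5.09×10⁻³
Silicon nitride ranks first.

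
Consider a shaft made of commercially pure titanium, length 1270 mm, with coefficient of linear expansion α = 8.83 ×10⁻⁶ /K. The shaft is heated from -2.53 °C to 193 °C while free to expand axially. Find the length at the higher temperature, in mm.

ΔT = 193 − (-2.53) = 195.5 K.
ΔL = α·L₀·ΔT = 8.83×10⁻⁶ × 1270 mm × 195.5 K = 2.19 mm.
L = L₀ + ΔL = 1270 + 2.19 = 1272.2 mm.

1272.2 mm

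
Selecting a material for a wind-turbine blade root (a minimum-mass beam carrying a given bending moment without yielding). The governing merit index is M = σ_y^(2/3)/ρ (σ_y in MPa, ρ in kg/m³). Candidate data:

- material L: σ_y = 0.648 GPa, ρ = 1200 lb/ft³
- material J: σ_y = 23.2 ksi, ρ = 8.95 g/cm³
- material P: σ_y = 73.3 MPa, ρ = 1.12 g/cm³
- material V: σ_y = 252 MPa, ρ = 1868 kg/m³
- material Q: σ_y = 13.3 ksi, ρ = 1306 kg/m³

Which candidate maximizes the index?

In SI units:
  material L: σ_y = 648.0 MPa, ρ = 19220 kg/m³
  material J: σ_y = 160.0 MPa, ρ = 8950 kg/m³
  material P: σ_y = 73.30 MPa, ρ = 1120 kg/m³
  material V: σ_y = 252.0 MPa, ρ = 1868 kg/m³
  material Q: σ_y = 91.70 MPa, ρ = 1306 kg/m³
  material V: M = 21.4×10⁻³
  material P: M = 15.6×10⁻³
  material Q: M = 15.6×10⁻³
  material L: M = 3.90×10⁻³
  material J: M = 3.29×10⁻³
The maximum is for material V.

material V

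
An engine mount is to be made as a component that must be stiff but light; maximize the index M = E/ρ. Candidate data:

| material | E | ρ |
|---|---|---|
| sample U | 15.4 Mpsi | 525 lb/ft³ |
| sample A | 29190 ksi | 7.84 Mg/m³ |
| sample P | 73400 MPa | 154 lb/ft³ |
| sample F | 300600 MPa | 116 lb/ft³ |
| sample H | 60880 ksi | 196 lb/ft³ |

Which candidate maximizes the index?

sample F

Putting every candidate on a common basis:
  sample U: E = 106.2 GPa, ρ = 8410 kg/m³
  sample A: E = 201.3 GPa, ρ = 7840 kg/m³
  sample P: E = 73.40 GPa, ρ = 2467 kg/m³
  sample F: E = 300.6 GPa, ρ = 1858 kg/m³
  sample H: E = 419.8 GPa, ρ = 3140 kg/m³
  sample F: M = 162 MN·m/kg
  sample H: M = 134 MN·m/kg
  sample P: M = 29.8 MN·m/kg
  sample A: M = 25.7 MN·m/kg
  sample U: M = 12.6 MN·m/kg
Highest index: sample F.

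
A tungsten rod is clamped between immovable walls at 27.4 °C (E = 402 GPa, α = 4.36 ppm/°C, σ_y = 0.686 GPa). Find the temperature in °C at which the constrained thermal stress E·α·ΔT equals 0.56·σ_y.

σ_y = 0.686 GPa = 686.0 MPa.
E·α·ΔT = 384.2 MPa ⇒ ΔT = 384.2 / (402.0×10³ × 4.36×10⁻⁶) = 219.2 K.
T = 27.4 + 219.2 = 246.6 °C.

247 °C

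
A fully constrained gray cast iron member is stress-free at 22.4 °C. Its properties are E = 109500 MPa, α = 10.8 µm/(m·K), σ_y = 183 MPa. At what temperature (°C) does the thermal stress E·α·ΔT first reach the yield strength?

177 °C

E = 109500 MPa = 109.5 GPa.
E·α·ΔT = 183.0 MPa ⇒ ΔT = 183.0 / (109.5×10³ × 10.8×10⁻⁶) = 154.7 K.
T = 22.4 + 154.7 = 177.1 °C.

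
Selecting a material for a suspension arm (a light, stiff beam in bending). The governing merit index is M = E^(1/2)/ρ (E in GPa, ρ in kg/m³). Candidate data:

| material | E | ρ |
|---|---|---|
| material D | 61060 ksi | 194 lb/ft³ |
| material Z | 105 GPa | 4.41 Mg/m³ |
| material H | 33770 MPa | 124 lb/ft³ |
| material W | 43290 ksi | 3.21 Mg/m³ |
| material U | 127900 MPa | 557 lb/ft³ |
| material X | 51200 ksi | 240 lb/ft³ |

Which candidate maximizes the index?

material D

Normalizing units and computing the index:
  material D: E = 421.0 GPa, ρ = 3108 kg/m³
  material Z: E = 105.0 GPa, ρ = 4410 kg/m³
  material H: E = 33.77 GPa, ρ = 1986 kg/m³
  material W: E = 298.5 GPa, ρ = 3210 kg/m³
  material U: E = 127.9 GPa, ρ = 8922 kg/m³
  material X: E = 353.0 GPa, ρ = 3844 kg/m³
  material D: M = 6.60×10⁻³
  material W: M = 5.38×10⁻³
  material X: M = 4.89×10⁻³
  material H: M = 2.93×10⁻³
  material Z: M = 2.32×10⁻³
  material U: M = 1.27×10⁻³
The maximum is for material D.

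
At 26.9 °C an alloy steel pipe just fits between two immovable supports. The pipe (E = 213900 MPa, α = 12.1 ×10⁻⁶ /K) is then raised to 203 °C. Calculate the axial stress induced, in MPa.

456 MPa

E = 213900 MPa = 213.9 GPa.
ΔT = 176.1 K. Constrained thermal stress σ = E·α·ΔT = 213.9×10³ MPa × 12.1×10⁻⁶ × 176.1 = 456 MPa (compressive).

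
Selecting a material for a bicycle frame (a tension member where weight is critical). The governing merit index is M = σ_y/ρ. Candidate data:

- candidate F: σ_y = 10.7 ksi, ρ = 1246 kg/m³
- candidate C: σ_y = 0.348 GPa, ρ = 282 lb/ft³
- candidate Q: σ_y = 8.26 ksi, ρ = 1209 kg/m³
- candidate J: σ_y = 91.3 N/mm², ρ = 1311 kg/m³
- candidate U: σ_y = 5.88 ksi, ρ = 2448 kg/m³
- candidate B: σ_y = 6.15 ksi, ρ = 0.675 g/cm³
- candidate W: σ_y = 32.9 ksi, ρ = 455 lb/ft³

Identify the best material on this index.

candidate C

Normalizing units and computing the index:
  candidate F: σ_y = 73.77 MPa, ρ = 1246 kg/m³
  candidate C: σ_y = 348.0 MPa, ρ = 4517 kg/m³
  candidate Q: σ_y = 56.95 MPa, ρ = 1209 kg/m³
  candidate J: σ_y = 91.30 MPa, ρ = 1311 kg/m³
  candidate U: σ_y = 40.54 MPa, ρ = 2448 kg/m³
  candidate B: σ_y = 42.40 MPa, ρ = 675.0 kg/m³
  candidate W: σ_y = 226.8 MPa, ρ = 7288 kg/m³
  candidate C: M = 77.0 kN·m/kg
  candidate J: M = 69.6 kN·m/kg
  candidate B: M = 62.8 kN·m/kg
  candidate F: M = 59.2 kN·m/kg
  candidate Q: M = 47.1 kN·m/kg
  candidate W: M = 31.1 kN·m/kg
  candidate U: M = 16.6 kN·m/kg
Highest index: candidate C.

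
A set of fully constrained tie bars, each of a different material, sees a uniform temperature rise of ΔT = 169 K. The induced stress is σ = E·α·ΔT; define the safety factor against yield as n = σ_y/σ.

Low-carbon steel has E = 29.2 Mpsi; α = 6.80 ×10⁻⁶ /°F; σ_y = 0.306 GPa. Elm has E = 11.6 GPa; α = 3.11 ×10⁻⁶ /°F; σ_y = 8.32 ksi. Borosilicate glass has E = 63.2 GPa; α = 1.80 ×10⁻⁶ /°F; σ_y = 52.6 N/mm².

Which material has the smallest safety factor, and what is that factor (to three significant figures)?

Per material, after unit conversion:
  low-carbon steel: E = 201.3, α = 12.2, σ_y = 306.0 → σ = 416 MPa, n = 0.735
  elm: E = 11.60, α = 5.60, σ_y = 57.36 → σ = 11.0 MPa, n = 5.23
  borosilicate glass: E = 63.20, α = 3.24, σ_y = 52.60 → σ = 34.6 MPa, n = 1.52
Smallest n: low-carbon steel with n = 0.735.

low-carbon steel, n = 0.735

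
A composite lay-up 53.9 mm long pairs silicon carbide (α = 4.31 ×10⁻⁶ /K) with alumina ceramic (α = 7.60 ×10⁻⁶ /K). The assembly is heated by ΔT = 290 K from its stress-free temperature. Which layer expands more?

alumina ceramic

α(silicon carbide) = 4.31×10⁻⁶/K vs α(alumina ceramic) = 7.60×10⁻⁶/K.
Higher α expands more for the same ΔT: alumina ceramic.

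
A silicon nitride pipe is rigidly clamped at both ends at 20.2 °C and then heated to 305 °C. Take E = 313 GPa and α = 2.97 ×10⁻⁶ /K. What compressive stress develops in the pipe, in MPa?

ΔT = 284.8 K. Constrained thermal stress σ = E·α·ΔT = 313.0×10³ MPa × 2.97×10⁻⁶ × 284.8 = 265 MPa (compressive).

265 MPa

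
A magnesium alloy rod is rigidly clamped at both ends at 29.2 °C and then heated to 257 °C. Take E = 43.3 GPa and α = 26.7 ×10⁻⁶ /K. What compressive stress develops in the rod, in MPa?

263 MPa

ΔT = 227.8 K. Constrained thermal stress σ = E·α·ΔT = 43.30×10³ MPa × 26.7×10⁻⁶ × 227.8 = 263 MPa (compressive).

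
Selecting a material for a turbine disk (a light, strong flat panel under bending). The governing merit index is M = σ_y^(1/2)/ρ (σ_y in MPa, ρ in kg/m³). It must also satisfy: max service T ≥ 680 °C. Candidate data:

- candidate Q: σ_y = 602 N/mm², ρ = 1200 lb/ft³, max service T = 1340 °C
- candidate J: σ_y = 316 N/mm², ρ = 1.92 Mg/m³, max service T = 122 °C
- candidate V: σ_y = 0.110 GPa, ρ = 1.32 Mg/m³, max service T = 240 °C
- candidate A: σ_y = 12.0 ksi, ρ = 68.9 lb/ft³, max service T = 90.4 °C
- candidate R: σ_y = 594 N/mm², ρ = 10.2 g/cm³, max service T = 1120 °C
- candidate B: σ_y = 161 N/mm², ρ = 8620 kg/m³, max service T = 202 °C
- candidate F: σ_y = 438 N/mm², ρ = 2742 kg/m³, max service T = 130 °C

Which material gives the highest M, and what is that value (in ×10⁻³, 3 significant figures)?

candidate R, M = 2.39×10⁻³

Screen on constraints: max service T ≥ 680 °C. Survivors: candidate Q, candidate R.
Putting every candidate on a common basis:
  candidate Q: σ_y = 602.0 MPa, ρ = 19220 kg/m³
  candidate R: σ_y = 594.0 MPa, ρ = 10200 kg/m³
  candidate R: M = 2.39×10⁻³
  candidate Q: M = 1.28×10⁻³
Candidate R ranks first.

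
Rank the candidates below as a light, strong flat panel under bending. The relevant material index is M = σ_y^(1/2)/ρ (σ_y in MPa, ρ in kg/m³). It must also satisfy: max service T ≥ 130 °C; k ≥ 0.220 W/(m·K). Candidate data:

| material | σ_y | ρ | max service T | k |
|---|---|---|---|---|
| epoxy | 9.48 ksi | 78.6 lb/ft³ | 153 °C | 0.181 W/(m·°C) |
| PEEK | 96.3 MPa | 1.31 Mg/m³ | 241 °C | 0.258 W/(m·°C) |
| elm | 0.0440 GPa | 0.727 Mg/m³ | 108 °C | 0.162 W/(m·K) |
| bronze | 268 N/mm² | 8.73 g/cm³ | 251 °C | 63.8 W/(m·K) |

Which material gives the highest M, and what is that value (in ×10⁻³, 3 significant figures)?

PEEK, M = 7.49×10⁻³

Screen on constraints: max service T ≥ 130 °C; k ≥ 0.220 W/(m·K). Survivors: PEEK, bronze.
Convert each candidate to consistent units, then evaluate M:
  PEEK: σ_y = 96.30 MPa, ρ = 1310 kg/m³
  bronze: σ_y = 268.0 MPa, ρ = 8730 kg/m³
  PEEK: M = 7.49×10⁻³
  bronze: M = 1.88×10⁻³
PEEK ranks first.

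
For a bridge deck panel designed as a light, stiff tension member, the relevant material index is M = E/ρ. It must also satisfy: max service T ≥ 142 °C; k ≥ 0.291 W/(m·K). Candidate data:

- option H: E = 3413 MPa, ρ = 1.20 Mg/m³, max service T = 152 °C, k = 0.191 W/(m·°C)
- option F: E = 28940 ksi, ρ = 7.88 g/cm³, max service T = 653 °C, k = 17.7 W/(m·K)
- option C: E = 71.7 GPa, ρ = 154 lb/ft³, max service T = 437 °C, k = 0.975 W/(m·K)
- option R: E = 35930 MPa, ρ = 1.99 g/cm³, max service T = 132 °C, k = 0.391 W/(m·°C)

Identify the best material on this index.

Screen on constraints: max service T ≥ 142 °C; k ≥ 0.291 W/(m·K). Survivors: option F, option C.
In SI units:
  option F: E = 199.5 GPa, ρ = 7880 kg/m³
  option C: E = 71.70 GPa, ρ = 2467 kg/m³
  option C: M = 29.1 MN·m/kg
  option F: M = 25.3 MN·m/kg
The maximum is for option C.

option C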